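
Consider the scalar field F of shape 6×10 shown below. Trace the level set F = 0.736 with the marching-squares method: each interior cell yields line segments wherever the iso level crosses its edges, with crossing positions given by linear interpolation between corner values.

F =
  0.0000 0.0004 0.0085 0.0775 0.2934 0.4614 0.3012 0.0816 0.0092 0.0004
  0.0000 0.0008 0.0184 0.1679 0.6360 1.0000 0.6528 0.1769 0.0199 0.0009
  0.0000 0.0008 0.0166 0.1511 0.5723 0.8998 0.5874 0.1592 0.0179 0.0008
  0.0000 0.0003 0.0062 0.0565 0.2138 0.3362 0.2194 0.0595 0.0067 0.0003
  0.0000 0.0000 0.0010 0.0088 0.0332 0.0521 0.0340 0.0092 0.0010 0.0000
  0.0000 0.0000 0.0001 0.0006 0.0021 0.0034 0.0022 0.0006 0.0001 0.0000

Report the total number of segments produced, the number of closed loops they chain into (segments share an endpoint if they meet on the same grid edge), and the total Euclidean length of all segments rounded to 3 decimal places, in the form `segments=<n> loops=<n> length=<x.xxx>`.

cell (0,4): code 0100 → (0.510,5.000)–(1.000,4.275)
cell (0,5): code 1000 → (1.000,5.760)–(0.510,5.000)
cell (1,4): code 0110 → (1.000,4.275)–(2.000,4.500)
cell (1,5): code 1001 → (2.000,5.524)–(1.000,5.760)
cell (2,4): code 0010 → (2.000,4.500)–(2.291,5.000)
cell (2,5): code 0001 → (2.291,5.000)–(2.000,5.524)
total: 6 segments, chained into 1 closed loop(s), length Σ = 5.010497

segments=6 loops=1 length=5.010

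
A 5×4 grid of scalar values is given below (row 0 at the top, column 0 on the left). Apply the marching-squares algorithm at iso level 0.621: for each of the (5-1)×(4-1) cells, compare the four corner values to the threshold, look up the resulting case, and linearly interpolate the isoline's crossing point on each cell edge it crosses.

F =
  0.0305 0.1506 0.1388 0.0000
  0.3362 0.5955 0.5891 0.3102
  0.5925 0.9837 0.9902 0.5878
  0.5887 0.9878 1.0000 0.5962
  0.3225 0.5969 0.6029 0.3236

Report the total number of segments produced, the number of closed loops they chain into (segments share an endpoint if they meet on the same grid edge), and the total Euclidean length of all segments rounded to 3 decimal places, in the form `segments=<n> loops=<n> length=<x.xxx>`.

cell (1,0): code 0100 → (1.066,1.000)–(2.000,0.073)
cell (1,1): code 1100 → (1.080,2.000)–(1.066,1.000)
cell (1,2): code 1000 → (2.000,2.917)–(1.080,2.000)
cell (2,0): code 0110 → (2.000,0.073)–(3.000,0.081)
cell (2,2): code 1001 → (3.000,2.939)–(2.000,2.917)
cell (3,0): code 0010 → (3.000,0.081)–(3.938,1.000)
cell (3,1): code 0011 → (3.938,1.000)–(3.954,2.000)
cell (3,2): code 0001 → (3.954,2.000)–(3.000,2.939)
total: 8 segments, chained into 1 closed loop(s), length Σ = 9.268442

segments=8 loops=1 length=9.268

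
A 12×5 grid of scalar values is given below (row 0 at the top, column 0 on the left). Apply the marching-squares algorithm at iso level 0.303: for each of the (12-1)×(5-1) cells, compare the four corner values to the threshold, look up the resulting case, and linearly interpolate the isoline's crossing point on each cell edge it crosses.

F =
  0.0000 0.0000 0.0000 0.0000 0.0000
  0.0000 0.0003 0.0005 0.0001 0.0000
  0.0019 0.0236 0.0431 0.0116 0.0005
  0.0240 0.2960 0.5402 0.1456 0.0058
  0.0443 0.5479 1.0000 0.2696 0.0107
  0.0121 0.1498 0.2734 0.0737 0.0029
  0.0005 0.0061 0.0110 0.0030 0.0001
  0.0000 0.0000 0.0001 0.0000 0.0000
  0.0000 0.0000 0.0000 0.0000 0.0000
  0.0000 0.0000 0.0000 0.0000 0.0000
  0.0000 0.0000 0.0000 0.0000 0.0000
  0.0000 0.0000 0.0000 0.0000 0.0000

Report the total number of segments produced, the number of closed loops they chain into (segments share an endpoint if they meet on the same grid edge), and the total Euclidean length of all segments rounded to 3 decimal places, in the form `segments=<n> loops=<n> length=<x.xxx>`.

segments=8 loops=1 length=7.232

cell (2,1): code 0100 → (2.523,2.000)–(3.000,1.029)
cell (2,2): code 1000 → (3.000,2.601)–(2.523,2.000)
cell (3,0): code 0100 → (3.028,1.000)–(4.000,0.514)
cell (3,1): code 1110 → (3.000,1.029)–(3.028,1.000)
cell (3,2): code 1001 → (4.000,2.954)–(3.000,2.601)
cell (4,0): code 0010 → (4.000,0.514)–(4.615,1.000)
cell (4,1): code 0011 → (4.615,1.000)–(4.959,2.000)
cell (4,2): code 0001 → (4.959,2.000)–(4.000,2.954)
total: 8 segments, chained into 1 closed loop(s), length Σ = 7.231987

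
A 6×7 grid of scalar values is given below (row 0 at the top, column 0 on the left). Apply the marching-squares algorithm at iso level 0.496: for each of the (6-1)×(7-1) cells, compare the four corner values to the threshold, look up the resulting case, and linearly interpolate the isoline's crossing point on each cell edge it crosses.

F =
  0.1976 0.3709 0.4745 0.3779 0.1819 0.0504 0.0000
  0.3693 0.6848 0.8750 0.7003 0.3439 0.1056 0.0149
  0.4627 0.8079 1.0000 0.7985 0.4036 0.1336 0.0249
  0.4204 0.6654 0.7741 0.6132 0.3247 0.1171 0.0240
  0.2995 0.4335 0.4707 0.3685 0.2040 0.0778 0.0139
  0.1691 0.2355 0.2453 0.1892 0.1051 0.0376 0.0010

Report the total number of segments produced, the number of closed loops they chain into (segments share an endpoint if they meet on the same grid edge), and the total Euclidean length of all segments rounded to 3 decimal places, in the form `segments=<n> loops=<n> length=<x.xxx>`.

segments=12 loops=1 length=11.700

cell (0,0): code 0100 → (0.399,1.000)–(1.000,0.402)
cell (0,1): code 1100 → (0.054,2.000)–(0.399,1.000)
cell (0,2): code 1100 → (0.366,3.000)–(0.054,2.000)
cell (0,3): code 1000 → (1.000,3.573)–(0.366,3.000)
cell (1,0): code 0110 → (1.000,0.402)–(2.000,0.096)
cell (1,3): code 1001 → (2.000,3.766)–(1.000,3.573)
cell (2,0): code 0110 → (2.000,0.096)–(3.000,0.309)
cell (2,3): code 1001 → (3.000,3.406)–(2.000,3.766)
cell (3,0): code 0010 → (3.000,0.309)–(3.730,1.000)
cell (3,1): code 0011 → (3.730,1.000)–(3.917,2.000)
cell (3,2): code 0011 → (3.917,2.000)–(3.479,3.000)
cell (3,3): code 0001 → (3.479,3.000)–(3.000,3.406)
total: 12 segments, chained into 1 closed loop(s), length Σ = 11.699994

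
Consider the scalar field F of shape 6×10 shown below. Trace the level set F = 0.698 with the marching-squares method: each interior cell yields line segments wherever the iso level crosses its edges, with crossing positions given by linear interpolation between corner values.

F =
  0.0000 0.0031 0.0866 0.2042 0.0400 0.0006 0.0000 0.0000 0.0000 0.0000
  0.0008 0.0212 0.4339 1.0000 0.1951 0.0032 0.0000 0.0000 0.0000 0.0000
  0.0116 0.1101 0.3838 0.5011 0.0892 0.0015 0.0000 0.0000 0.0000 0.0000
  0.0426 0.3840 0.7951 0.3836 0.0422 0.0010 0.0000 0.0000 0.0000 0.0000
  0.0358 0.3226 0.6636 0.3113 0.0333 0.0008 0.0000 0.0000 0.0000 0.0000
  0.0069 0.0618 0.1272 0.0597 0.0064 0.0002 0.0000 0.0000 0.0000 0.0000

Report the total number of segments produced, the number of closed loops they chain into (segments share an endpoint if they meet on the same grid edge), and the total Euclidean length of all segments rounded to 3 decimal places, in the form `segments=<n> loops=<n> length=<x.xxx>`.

segments=8 loops=2 length=4.926

cell (0,2): code 0100 → (0.621,3.000)–(1.000,2.467)
cell (0,3): code 1000 → (1.000,3.375)–(0.621,3.000)
cell (1,2): code 0010 → (1.000,2.467)–(1.605,3.000)
cell (1,3): code 0001 → (1.605,3.000)–(1.000,3.375)
cell (2,1): code 0100 → (2.764,2.000)–(3.000,1.764)
cell (2,2): code 1000 → (3.000,2.236)–(2.764,2.000)
cell (3,1): code 0010 → (3.000,1.764)–(3.738,2.000)
cell (3,2): code 0001 → (3.738,2.000)–(3.000,2.236)
total: 8 segments, chained into 2 closed loop(s), length Σ = 4.925568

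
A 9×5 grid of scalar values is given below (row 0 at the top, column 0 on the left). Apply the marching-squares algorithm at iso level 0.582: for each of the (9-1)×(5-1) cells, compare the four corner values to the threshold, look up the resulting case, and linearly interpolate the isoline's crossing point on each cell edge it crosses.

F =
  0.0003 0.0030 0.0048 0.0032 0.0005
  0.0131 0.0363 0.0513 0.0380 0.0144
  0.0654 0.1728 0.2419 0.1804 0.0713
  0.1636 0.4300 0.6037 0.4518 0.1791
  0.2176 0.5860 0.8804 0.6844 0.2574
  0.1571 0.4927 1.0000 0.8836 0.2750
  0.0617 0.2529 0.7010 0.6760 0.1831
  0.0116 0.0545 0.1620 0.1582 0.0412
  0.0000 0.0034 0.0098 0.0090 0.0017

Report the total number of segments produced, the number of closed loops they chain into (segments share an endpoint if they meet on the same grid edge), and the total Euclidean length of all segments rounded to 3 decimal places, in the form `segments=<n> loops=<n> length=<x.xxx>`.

cell (2,1): code 0100 → (2.940,2.000)–(3.000,1.875)
cell (2,2): code 1000 → (3.000,2.143)–(2.940,2.000)
cell (3,0): code 0100 → (3.974,1.000)–(4.000,0.989)
cell (3,1): code 1110 → (3.000,1.875)–(3.974,1.000)
cell (3,2): code 1101 → (3.560,3.000)–(3.000,2.143)
cell (3,3): code 1000 → (4.000,3.240)–(3.560,3.000)
cell (4,0): code 0010 → (4.000,0.989)–(4.043,1.000)
cell (4,1): code 0111 → (4.043,1.000)–(5.000,1.176)
cell (4,3): code 1001 → (5.000,3.496)–(4.000,3.240)
cell (5,1): code 0110 → (5.000,1.176)–(6.000,1.734)
cell (5,3): code 1001 → (6.000,3.191)–(5.000,3.496)
cell (6,1): code 0010 → (6.000,1.734)–(6.221,2.000)
cell (6,2): code 0011 → (6.221,2.000)–(6.182,3.000)
cell (6,3): code 0001 → (6.182,3.000)–(6.000,3.191)
total: 14 segments, chained into 1 closed loop(s), length Σ = 9.005835

segments=14 loops=1 length=9.006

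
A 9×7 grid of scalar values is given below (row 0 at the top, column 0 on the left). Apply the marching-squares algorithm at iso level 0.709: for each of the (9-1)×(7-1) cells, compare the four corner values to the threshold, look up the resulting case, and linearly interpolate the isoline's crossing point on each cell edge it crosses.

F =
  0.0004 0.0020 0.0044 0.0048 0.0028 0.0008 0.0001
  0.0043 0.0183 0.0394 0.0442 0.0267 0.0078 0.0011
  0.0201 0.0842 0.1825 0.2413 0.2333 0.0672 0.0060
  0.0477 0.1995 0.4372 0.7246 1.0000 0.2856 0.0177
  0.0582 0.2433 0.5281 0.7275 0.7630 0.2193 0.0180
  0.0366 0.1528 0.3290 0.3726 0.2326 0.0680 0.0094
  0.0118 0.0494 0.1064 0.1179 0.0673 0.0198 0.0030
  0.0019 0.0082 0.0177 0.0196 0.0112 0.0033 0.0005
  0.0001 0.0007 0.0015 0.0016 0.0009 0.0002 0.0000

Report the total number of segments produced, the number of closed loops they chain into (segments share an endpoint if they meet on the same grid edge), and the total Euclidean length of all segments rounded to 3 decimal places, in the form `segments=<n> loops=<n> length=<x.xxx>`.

cell (2,2): code 0100 → (2.968,3.000)–(3.000,2.946)
cell (2,3): code 1100 → (2.620,4.000)–(2.968,3.000)
cell (2,4): code 1000 → (3.000,4.407)–(2.620,4.000)
cell (3,2): code 0110 → (3.000,2.946)–(4.000,2.907)
cell (3,4): code 1001 → (4.000,4.099)–(3.000,4.407)
cell (4,2): code 0010 → (4.000,2.907)–(4.052,3.000)
cell (4,3): code 0011 → (4.052,3.000)–(4.102,4.000)
cell (4,4): code 0001 → (4.102,4.000)–(4.000,4.099)
total: 8 segments, chained into 1 closed loop(s), length Σ = 4.975478

segments=8 loops=1 length=4.975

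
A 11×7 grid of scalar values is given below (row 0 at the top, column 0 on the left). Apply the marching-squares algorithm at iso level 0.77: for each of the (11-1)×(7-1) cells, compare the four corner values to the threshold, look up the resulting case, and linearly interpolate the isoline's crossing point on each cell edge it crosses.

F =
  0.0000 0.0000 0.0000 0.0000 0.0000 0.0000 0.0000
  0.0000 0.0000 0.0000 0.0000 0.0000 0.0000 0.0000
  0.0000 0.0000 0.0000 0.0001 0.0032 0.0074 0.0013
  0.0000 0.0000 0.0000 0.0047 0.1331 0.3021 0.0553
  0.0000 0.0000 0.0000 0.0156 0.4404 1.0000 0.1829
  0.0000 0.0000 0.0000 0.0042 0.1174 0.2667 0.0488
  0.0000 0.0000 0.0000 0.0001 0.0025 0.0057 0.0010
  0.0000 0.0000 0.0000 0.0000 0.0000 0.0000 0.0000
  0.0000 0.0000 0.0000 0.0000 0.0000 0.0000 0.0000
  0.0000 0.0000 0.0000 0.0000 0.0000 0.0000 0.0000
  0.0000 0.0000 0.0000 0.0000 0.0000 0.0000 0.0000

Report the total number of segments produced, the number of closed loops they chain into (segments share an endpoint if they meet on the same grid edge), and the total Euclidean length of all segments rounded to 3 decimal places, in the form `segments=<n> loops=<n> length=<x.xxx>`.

cell (3,4): code 0100 → (3.670,5.000)–(4.000,4.589)
cell (3,5): code 1000 → (4.000,5.281)–(3.670,5.000)
cell (4,4): code 0010 → (4.000,4.589)–(4.314,5.000)
cell (4,5): code 0001 → (4.314,5.000)–(4.000,5.281)
total: 4 segments, chained into 1 closed loop(s), length Σ = 1.898679

segments=4 loops=1 length=1.899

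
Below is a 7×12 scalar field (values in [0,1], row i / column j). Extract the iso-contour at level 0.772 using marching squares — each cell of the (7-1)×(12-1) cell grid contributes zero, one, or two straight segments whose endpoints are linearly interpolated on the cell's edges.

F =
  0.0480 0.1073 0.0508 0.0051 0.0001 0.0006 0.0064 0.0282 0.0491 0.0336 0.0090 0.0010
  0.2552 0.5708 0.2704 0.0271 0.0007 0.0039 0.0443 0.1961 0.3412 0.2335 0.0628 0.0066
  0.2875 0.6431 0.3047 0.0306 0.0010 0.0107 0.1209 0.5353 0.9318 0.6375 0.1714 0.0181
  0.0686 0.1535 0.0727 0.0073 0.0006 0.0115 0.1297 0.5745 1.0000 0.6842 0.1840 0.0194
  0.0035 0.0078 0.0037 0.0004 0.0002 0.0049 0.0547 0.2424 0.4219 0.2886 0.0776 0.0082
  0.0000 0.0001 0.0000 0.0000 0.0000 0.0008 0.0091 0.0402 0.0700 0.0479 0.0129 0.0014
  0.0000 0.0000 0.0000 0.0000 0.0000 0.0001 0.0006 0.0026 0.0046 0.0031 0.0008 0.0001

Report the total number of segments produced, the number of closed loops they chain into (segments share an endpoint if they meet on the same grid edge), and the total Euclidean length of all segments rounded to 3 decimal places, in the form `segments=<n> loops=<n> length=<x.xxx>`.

segments=6 loops=1 length=4.605

cell (1,7): code 0100 → (1.729,8.000)–(2.000,7.597)
cell (1,8): code 1000 → (2.000,8.543)–(1.729,8.000)
cell (2,7): code 0110 → (2.000,7.597)–(3.000,7.464)
cell (2,8): code 1001 → (3.000,8.722)–(2.000,8.543)
cell (3,7): code 0010 → (3.000,7.464)–(3.394,8.000)
cell (3,8): code 0001 → (3.394,8.000)–(3.000,8.722)
total: 6 segments, chained into 1 closed loop(s), length Σ = 4.604778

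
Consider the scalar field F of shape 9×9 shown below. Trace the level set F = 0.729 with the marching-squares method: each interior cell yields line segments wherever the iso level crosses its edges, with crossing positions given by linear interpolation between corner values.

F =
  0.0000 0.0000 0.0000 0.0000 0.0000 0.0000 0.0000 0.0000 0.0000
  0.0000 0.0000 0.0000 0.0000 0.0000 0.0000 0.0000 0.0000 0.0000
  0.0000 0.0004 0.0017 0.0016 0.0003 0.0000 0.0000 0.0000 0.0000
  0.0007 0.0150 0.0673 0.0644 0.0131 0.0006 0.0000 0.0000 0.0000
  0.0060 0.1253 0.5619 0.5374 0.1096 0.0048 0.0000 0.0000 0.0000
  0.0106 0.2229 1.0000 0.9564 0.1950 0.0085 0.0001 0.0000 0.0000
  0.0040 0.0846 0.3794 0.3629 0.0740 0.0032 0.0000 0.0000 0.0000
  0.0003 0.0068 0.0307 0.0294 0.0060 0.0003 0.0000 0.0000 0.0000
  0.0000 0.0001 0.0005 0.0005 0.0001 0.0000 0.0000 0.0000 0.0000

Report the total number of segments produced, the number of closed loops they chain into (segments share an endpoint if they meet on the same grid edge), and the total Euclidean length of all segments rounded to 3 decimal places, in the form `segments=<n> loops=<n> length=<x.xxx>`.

cell (4,1): code 0100 → (4.381,2.000)–(5.000,1.651)
cell (4,2): code 1100 → (4.457,3.000)–(4.381,2.000)
cell (4,3): code 1000 → (5.000,3.299)–(4.457,3.000)
cell (5,1): code 0010 → (5.000,1.651)–(5.437,2.000)
cell (5,2): code 0011 → (5.437,2.000)–(5.383,3.000)
cell (5,3): code 0001 → (5.383,3.000)–(5.000,3.299)
total: 6 segments, chained into 1 closed loop(s), length Σ = 4.378523

segments=6 loops=1 length=4.379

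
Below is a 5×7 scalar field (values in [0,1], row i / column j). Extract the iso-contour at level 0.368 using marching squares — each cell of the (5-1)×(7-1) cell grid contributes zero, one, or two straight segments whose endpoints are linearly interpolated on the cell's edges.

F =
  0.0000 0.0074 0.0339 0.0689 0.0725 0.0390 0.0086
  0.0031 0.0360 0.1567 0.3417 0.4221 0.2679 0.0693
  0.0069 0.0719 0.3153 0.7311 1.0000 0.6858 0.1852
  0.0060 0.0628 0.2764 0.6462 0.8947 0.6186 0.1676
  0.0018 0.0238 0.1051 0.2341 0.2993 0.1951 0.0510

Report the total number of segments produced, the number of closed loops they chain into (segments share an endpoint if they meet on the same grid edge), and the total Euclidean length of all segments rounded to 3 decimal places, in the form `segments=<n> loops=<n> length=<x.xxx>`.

segments=12 loops=1 length=10.265

cell (0,3): code 0100 → (0.845,4.000)–(1.000,3.327)
cell (0,4): code 1000 → (1.000,4.351)–(0.845,4.000)
cell (1,2): code 0100 → (1.068,3.000)–(2.000,2.127)
cell (1,3): code 1110 → (1.000,3.327)–(1.068,3.000)
cell (1,4): code 1101 → (1.240,5.000)–(1.000,4.351)
cell (1,5): code 1000 → (2.000,5.635)–(1.240,5.000)
cell (2,2): code 0110 → (2.000,2.127)–(3.000,2.248)
cell (2,5): code 1001 → (3.000,5.556)–(2.000,5.635)
cell (3,2): code 0010 → (3.000,2.248)–(3.675,3.000)
cell (3,3): code 0011 → (3.675,3.000)–(3.885,4.000)
cell (3,4): code 0011 → (3.885,4.000)–(3.592,5.000)
cell (3,5): code 0001 → (3.592,5.000)–(3.000,5.556)
total: 12 segments, chained into 1 closed loop(s), length Σ = 10.264657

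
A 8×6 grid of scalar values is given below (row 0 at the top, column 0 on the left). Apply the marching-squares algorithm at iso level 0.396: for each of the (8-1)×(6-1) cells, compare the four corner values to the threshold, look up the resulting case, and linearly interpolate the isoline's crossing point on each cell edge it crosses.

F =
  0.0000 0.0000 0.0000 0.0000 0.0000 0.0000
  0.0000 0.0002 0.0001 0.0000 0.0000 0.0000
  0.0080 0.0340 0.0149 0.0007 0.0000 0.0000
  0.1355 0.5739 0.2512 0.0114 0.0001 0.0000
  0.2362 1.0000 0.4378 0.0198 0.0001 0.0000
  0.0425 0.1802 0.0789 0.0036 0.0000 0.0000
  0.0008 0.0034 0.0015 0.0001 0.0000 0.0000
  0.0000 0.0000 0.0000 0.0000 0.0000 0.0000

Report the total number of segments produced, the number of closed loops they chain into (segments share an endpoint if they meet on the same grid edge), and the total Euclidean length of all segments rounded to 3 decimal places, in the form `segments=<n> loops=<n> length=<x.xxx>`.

cell (2,0): code 0100 → (2.670,1.000)–(3.000,0.594)
cell (2,1): code 1000 → (3.000,1.551)–(2.670,1.000)
cell (3,0): code 0110 → (3.000,0.594)–(4.000,0.209)
cell (3,1): code 1101 → (3.776,2.000)–(3.000,1.551)
cell (3,2): code 1000 → (4.000,2.100)–(3.776,2.000)
cell (4,0): code 0010 → (4.000,0.209)–(4.737,1.000)
cell (4,1): code 0011 → (4.737,1.000)–(4.116,2.000)
cell (4,2): code 0001 → (4.116,2.000)–(4.000,2.100)
total: 8 segments, chained into 1 closed loop(s), length Σ = 5.789315

segments=8 loops=1 length=5.789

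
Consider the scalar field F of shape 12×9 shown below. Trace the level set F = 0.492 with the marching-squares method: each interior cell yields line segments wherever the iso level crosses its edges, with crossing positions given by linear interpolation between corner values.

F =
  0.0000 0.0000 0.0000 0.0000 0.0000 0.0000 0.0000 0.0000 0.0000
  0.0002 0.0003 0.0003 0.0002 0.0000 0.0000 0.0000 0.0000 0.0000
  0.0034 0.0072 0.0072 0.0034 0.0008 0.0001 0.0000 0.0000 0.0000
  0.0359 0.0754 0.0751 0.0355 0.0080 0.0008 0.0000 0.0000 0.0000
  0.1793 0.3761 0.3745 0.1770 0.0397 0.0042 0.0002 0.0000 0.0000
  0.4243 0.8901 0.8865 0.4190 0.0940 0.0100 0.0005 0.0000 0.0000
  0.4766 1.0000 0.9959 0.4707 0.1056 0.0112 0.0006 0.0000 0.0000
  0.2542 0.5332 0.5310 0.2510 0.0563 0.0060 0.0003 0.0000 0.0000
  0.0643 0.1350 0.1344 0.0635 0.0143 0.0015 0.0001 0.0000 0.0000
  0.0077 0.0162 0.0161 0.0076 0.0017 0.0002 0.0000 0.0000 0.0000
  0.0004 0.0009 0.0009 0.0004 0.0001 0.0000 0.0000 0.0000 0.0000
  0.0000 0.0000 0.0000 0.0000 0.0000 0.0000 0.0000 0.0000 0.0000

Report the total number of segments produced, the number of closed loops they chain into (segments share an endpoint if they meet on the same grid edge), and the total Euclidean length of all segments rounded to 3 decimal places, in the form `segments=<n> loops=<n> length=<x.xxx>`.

cell (4,0): code 0100 → (4.225,1.000)–(5.000,0.145)
cell (4,1): code 1100 → (4.229,2.000)–(4.225,1.000)
cell (4,2): code 1000 → (5.000,2.844)–(4.229,2.000)
cell (5,0): code 0110 → (5.000,0.145)–(6.000,0.029)
cell (5,2): code 1001 → (6.000,2.959)–(5.000,2.844)
cell (6,0): code 0110 → (6.000,0.029)–(7.000,0.852)
cell (6,2): code 1001 → (7.000,2.139)–(6.000,2.959)
cell (7,0): code 0010 → (7.000,0.852)–(7.103,1.000)
cell (7,1): code 0011 → (7.103,1.000)–(7.098,2.000)
cell (7,2): code 0001 → (7.098,2.000)–(7.000,2.139)
total: 10 segments, chained into 1 closed loop(s), length Σ = 9.248651

segments=10 loops=1 length=9.249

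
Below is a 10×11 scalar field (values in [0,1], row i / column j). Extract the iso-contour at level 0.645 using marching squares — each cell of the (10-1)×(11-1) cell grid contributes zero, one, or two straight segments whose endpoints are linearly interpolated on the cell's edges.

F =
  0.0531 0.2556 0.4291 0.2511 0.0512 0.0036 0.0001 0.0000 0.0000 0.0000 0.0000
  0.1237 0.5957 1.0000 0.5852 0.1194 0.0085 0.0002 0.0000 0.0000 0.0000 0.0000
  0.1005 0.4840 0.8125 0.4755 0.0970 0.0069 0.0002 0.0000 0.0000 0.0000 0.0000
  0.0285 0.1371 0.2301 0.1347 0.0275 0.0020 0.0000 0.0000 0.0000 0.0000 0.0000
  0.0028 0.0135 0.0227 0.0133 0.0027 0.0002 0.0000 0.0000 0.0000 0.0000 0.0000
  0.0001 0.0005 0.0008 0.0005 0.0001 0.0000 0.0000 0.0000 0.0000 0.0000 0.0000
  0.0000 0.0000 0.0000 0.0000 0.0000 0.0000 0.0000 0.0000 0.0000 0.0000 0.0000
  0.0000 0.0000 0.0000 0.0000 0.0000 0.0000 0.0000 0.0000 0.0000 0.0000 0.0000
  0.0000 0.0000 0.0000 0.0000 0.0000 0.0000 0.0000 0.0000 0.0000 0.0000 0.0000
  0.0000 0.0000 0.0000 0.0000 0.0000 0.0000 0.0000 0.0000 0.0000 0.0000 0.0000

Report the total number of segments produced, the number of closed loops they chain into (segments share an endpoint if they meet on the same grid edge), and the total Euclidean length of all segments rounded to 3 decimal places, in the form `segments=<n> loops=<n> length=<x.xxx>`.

segments=6 loops=1 length=5.422

cell (0,1): code 0100 → (0.378,2.000)–(1.000,1.122)
cell (0,2): code 1000 → (1.000,2.856)–(0.378,2.000)
cell (1,1): code 0110 → (1.000,1.122)–(2.000,1.490)
cell (1,2): code 1001 → (2.000,2.497)–(1.000,2.856)
cell (2,1): code 0010 → (2.000,1.490)–(2.288,2.000)
cell (2,2): code 0001 → (2.288,2.000)–(2.000,2.497)
total: 6 segments, chained into 1 closed loop(s), length Σ = 5.421527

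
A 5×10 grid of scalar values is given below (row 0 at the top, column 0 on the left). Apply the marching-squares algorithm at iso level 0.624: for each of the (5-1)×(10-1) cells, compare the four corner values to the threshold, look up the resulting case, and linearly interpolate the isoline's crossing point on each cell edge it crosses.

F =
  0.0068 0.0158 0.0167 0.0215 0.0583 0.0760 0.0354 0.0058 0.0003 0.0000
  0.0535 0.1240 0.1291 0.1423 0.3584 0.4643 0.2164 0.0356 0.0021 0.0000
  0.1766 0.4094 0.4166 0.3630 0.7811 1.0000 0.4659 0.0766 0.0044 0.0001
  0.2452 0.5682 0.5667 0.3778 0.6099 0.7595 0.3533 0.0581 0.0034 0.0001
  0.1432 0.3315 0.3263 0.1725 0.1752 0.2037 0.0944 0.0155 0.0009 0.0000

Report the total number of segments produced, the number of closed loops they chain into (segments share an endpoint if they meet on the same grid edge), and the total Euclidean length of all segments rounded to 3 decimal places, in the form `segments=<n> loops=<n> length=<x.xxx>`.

segments=8 loops=1 length=6.110

cell (1,3): code 0100 → (1.628,4.000)–(2.000,3.624)
cell (1,4): code 1100 → (1.298,5.000)–(1.628,4.000)
cell (1,5): code 1000 → (2.000,5.704)–(1.298,5.000)
cell (2,3): code 0010 → (2.000,3.624)–(2.918,4.000)
cell (2,4): code 0111 → (2.918,4.000)–(3.000,4.094)
cell (2,5): code 1001 → (3.000,5.334)–(2.000,5.704)
cell (3,4): code 0010 → (3.000,4.094)–(3.244,5.000)
cell (3,5): code 0001 → (3.244,5.000)–(3.000,5.334)
total: 8 segments, chained into 1 closed loop(s), length Σ = 6.110030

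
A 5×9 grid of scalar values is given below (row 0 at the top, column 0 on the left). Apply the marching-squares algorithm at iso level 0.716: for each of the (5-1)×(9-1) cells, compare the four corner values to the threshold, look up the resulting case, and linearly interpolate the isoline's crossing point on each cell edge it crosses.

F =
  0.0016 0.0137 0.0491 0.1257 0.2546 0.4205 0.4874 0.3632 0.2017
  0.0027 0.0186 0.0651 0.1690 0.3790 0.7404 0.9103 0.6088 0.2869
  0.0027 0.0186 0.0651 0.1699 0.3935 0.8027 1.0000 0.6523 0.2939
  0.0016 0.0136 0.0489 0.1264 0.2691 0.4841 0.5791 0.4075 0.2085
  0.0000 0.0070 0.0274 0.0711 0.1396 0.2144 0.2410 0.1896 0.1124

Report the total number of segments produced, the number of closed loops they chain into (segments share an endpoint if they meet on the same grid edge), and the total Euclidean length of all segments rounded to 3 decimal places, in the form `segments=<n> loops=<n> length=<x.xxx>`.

segments=8 loops=1 length=6.472

cell (0,4): code 0100 → (0.924,5.000)–(1.000,4.932)
cell (0,5): code 1100 → (0.541,6.000)–(0.924,5.000)
cell (0,6): code 1000 → (1.000,6.644)–(0.541,6.000)
cell (1,4): code 0110 → (1.000,4.932)–(2.000,4.788)
cell (1,6): code 1001 → (2.000,6.817)–(1.000,6.644)
cell (2,4): code 0010 → (2.000,4.788)–(2.272,5.000)
cell (2,5): code 0011 → (2.272,5.000)–(2.675,6.000)
cell (2,6): code 0001 → (2.675,6.000)–(2.000,6.817)
total: 8 segments, chained into 1 closed loop(s), length Σ = 6.471668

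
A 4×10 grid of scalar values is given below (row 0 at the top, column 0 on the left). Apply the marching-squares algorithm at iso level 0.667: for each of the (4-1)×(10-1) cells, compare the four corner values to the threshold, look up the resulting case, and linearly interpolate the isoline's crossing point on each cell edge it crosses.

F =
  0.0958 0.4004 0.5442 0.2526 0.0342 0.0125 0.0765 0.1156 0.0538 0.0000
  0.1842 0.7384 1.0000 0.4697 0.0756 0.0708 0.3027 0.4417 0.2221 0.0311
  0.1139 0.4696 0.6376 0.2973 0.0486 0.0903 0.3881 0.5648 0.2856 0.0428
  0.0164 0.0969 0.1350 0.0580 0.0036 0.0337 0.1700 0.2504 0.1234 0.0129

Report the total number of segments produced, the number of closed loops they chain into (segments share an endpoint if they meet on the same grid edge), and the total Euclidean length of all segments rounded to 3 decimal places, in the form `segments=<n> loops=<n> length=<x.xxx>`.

cell (0,0): code 0100 → (0.789,1.000)–(1.000,0.871)
cell (0,1): code 1100 → (0.269,2.000)–(0.789,1.000)
cell (0,2): code 1000 → (1.000,2.628)–(0.269,2.000)
cell (1,0): code 0010 → (1.000,0.871)–(1.266,1.000)
cell (1,1): code 0011 → (1.266,1.000)–(1.919,2.000)
cell (1,2): code 0001 → (1.919,2.000)–(1.000,2.628)
total: 6 segments, chained into 1 closed loop(s), length Σ = 4.940235

segments=6 loops=1 length=4.940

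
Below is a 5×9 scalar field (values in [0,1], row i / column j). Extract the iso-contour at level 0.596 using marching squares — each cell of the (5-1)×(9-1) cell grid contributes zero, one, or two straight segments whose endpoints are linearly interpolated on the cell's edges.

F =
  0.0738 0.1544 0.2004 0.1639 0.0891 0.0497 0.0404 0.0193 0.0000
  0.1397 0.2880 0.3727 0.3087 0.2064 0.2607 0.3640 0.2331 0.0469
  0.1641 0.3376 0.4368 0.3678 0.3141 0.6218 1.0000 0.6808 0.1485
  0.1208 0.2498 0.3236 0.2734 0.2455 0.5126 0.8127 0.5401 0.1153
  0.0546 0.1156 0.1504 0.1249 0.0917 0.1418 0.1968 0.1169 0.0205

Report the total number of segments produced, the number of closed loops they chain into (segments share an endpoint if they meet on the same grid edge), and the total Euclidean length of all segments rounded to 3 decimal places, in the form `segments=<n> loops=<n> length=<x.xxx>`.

cell (1,4): code 0100 → (1.929,5.000)–(2.000,4.916)
cell (1,5): code 1100 → (1.365,6.000)–(1.929,5.000)
cell (1,6): code 1100 → (1.811,7.000)–(1.365,6.000)
cell (1,7): code 1000 → (2.000,7.159)–(1.811,7.000)
cell (2,4): code 0010 → (2.000,4.916)–(2.236,5.000)
cell (2,5): code 0111 → (2.236,5.000)–(3.000,5.278)
cell (2,6): code 1011 → (3.000,6.795)–(2.603,7.000)
cell (2,7): code 0001 → (2.603,7.000)–(2.000,7.159)
cell (3,5): code 0010 → (3.000,5.278)–(3.352,6.000)
cell (3,6): code 0001 → (3.352,6.000)–(3.000,6.795)
total: 10 segments, chained into 1 closed loop(s), length Σ = 6.407003

segments=10 loops=1 length=6.407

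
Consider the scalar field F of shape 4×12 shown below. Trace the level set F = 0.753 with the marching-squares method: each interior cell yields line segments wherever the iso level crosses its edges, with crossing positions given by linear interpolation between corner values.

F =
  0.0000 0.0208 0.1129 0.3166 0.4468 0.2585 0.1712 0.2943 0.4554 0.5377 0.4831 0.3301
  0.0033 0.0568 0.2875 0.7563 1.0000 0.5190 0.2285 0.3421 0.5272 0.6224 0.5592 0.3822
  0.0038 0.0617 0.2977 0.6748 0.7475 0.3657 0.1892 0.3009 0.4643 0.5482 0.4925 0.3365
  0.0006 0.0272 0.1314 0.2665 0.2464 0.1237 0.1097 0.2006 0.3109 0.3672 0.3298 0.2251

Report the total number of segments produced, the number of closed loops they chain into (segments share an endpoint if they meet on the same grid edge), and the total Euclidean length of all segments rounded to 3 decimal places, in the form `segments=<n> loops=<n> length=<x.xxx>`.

cell (0,2): code 0100 → (0.992,3.000)–(1.000,2.993)
cell (0,3): code 1100 → (0.554,4.000)–(0.992,3.000)
cell (0,4): code 1000 → (1.000,4.514)–(0.554,4.000)
cell (1,2): code 0010 → (1.000,2.993)–(1.040,3.000)
cell (1,3): code 0011 → (1.040,3.000)–(1.978,4.000)
cell (1,4): code 0001 → (1.978,4.000)–(1.000,4.514)
total: 6 segments, chained into 1 closed loop(s), length Σ = 4.299678

segments=6 loops=1 length=4.300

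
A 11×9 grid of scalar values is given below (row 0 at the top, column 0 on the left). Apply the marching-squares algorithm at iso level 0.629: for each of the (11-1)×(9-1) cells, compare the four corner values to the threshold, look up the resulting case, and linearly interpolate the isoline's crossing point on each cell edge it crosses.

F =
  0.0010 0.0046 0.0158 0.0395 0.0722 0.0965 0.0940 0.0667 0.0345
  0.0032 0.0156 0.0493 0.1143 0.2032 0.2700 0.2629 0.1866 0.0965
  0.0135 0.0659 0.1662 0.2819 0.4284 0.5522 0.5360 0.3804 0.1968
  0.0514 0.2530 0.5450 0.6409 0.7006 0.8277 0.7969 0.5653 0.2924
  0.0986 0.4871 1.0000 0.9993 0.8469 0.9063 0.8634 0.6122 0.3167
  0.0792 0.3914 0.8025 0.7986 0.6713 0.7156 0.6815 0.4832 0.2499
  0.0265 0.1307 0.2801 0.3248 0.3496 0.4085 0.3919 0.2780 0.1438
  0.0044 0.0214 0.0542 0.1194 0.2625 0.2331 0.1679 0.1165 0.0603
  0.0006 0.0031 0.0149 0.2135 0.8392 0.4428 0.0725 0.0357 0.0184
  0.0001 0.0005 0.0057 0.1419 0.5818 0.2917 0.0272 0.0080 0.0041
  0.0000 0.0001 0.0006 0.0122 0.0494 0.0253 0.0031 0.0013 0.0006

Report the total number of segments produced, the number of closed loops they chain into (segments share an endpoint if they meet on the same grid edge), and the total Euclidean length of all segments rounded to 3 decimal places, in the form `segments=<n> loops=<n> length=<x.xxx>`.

segments=20 loops=2 length=17.376

cell (2,2): code 0100 → (2.967,3.000)–(3.000,2.876)
cell (2,3): code 1100 → (2.737,4.000)–(2.967,3.000)
cell (2,4): code 1100 → (2.279,5.000)–(2.737,4.000)
cell (2,5): code 1100 → (2.356,6.000)–(2.279,5.000)
cell (2,6): code 1000 → (3.000,6.725)–(2.356,6.000)
cell (3,1): code 0100 → (3.185,2.000)–(4.000,1.277)
cell (3,2): code 1110 → (3.000,2.876)–(3.185,2.000)
cell (3,6): code 1001 → (4.000,6.933)–(3.000,6.725)
cell (4,1): code 0110 → (4.000,1.277)–(5.000,1.578)
cell (4,6): code 1001 → (5.000,6.265)–(4.000,6.933)
cell (5,1): code 0010 → (5.000,1.578)–(5.332,2.000)
cell (5,2): code 0011 → (5.332,2.000)–(5.358,3.000)
cell (5,3): code 0011 → (5.358,3.000)–(5.131,4.000)
cell (5,4): code 0011 → (5.131,4.000)–(5.282,5.000)
cell (5,5): code 0011 → (5.282,5.000)–(5.181,6.000)
cell (5,6): code 0001 → (5.181,6.000)–(5.000,6.265)
cell (7,3): code 0100 → (7.636,4.000)–(8.000,3.664)
cell (7,4): code 1000 → (8.000,4.530)–(7.636,4.000)
cell (8,3): code 0010 → (8.000,3.664)–(8.817,4.000)
cell (8,4): code 0001 → (8.817,4.000)–(8.000,4.530)
total: 20 segments, chained into 2 closed loop(s), length Σ = 17.376438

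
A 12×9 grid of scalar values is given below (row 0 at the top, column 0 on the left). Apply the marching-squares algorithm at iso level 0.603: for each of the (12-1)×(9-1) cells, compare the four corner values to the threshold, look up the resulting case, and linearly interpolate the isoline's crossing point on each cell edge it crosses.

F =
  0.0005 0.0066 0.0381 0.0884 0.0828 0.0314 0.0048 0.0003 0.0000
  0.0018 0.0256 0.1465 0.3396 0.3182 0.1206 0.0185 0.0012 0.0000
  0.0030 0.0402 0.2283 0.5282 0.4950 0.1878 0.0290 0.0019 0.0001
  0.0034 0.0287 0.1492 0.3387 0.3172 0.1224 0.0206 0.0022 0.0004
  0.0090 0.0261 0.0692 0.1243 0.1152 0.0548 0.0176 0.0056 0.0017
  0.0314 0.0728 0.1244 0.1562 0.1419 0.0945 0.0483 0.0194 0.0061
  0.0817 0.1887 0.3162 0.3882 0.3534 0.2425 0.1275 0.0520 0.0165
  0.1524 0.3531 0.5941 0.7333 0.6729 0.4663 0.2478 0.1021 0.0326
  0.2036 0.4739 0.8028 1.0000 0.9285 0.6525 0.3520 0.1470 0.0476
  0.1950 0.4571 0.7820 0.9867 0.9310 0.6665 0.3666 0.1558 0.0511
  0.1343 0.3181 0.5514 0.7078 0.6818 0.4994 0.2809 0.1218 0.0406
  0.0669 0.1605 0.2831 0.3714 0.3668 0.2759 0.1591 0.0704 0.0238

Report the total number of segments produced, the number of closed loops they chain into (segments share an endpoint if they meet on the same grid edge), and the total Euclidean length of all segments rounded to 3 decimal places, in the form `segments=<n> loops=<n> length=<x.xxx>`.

segments=16 loops=1 length=11.806

cell (6,2): code 0100 → (6.622,3.000)–(7.000,2.064)
cell (6,3): code 1100 → (6.781,4.000)–(6.622,3.000)
cell (6,4): code 1000 → (7.000,4.338)–(6.781,4.000)
cell (7,1): code 0100 → (7.043,2.000)–(8.000,1.393)
cell (7,2): code 1110 → (7.000,2.064)–(7.043,2.000)
cell (7,4): code 1101 → (7.734,5.000)–(7.000,4.338)
cell (7,5): code 1000 → (8.000,5.165)–(7.734,5.000)
cell (8,1): code 0110 → (8.000,1.393)–(9.000,1.449)
cell (8,5): code 1001 → (9.000,5.212)–(8.000,5.165)
cell (9,1): code 0010 → (9.000,1.449)–(9.776,2.000)
cell (9,2): code 0111 → (9.776,2.000)–(10.000,2.330)
cell (9,4): code 1011 → (10.000,4.432)–(9.380,5.000)
cell (9,5): code 0001 → (9.380,5.000)–(9.000,5.212)
cell (10,2): code 0010 → (10.000,2.330)–(10.312,3.000)
cell (10,3): code 0011 → (10.312,3.000)–(10.250,4.000)
cell (10,4): code 0001 → (10.250,4.000)–(10.000,4.432)
total: 16 segments, chained into 1 closed loop(s), length Σ = 11.805657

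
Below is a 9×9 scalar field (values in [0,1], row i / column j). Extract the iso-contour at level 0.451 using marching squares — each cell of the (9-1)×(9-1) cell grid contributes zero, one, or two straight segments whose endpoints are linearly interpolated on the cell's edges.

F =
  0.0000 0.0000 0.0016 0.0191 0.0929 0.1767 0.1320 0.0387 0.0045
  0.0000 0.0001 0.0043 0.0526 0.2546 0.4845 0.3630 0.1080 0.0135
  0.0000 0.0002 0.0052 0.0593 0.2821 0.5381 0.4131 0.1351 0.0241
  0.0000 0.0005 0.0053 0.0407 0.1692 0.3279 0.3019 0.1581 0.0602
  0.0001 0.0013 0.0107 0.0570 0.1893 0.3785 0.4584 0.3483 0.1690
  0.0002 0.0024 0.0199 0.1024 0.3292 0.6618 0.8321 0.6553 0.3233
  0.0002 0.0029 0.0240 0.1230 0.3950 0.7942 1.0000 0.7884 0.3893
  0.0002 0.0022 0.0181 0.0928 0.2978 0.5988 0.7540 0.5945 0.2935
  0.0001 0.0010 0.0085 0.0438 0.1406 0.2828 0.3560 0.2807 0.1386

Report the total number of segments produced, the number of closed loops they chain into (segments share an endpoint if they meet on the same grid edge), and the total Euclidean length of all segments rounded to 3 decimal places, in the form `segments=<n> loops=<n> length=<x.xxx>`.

cell (0,4): code 0100 → (0.891,5.000)–(1.000,4.854)
cell (0,5): code 1000 → (1.000,5.276)–(0.891,5.000)
cell (1,4): code 0110 → (1.000,4.854)–(2.000,4.660)
cell (1,5): code 1001 → (2.000,5.697)–(1.000,5.276)
cell (2,4): code 0010 → (2.000,4.660)–(2.414,5.000)
cell (2,5): code 0001 → (2.414,5.000)–(2.000,5.697)
cell (3,5): code 0100 → (3.953,6.000)–(4.000,5.907)
cell (3,6): code 1000 → (4.000,6.067)–(3.953,6.000)
cell (4,4): code 0100 → (4.256,5.000)–(5.000,4.366)
cell (4,5): code 1110 → (4.000,5.907)–(4.256,5.000)
cell (4,6): code 1101 → (4.335,7.000)–(4.000,6.067)
cell (4,7): code 1000 → (5.000,7.615)–(4.335,7.000)
cell (5,4): code 0110 → (5.000,4.366)–(6.000,4.140)
cell (5,7): code 1001 → (6.000,7.845)–(5.000,7.615)
cell (6,4): code 0110 → (6.000,4.140)–(7.000,4.509)
cell (6,7): code 1001 → (7.000,7.477)–(6.000,7.845)
cell (7,4): code 0010 → (7.000,4.509)–(7.468,5.000)
cell (7,5): code 0011 → (7.468,5.000)–(7.761,6.000)
cell (7,6): code 0011 → (7.761,6.000)–(7.457,7.000)
cell (7,7): code 0001 → (7.457,7.000)–(7.000,7.477)
total: 20 segments, chained into 2 closed loop(s), length Σ = 15.541702

segments=20 loops=2 length=15.542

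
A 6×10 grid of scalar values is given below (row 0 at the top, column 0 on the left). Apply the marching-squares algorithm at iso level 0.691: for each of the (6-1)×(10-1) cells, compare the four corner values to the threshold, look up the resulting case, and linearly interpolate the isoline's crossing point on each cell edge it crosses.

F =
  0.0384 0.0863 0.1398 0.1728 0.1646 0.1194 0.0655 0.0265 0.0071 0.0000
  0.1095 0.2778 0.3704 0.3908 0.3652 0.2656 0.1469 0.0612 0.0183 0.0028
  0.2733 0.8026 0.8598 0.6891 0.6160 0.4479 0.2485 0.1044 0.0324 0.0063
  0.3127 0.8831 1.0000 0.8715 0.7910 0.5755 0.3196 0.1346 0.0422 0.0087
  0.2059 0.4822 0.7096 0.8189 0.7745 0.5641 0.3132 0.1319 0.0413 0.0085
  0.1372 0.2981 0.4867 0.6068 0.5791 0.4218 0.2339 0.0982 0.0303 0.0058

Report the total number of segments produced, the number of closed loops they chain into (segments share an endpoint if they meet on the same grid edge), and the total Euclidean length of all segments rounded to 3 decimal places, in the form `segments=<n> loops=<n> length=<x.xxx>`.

segments=14 loops=1 length=10.684

cell (1,0): code 0100 → (1.787,1.000)–(2.000,0.789)
cell (1,1): code 1100 → (1.655,2.000)–(1.787,1.000)
cell (1,2): code 1000 → (2.000,2.989)–(1.655,2.000)
cell (2,0): code 0110 → (2.000,0.789)–(3.000,0.663)
cell (2,2): code 1101 → (2.010,3.000)–(2.000,2.989)
cell (2,3): code 1100 → (2.429,4.000)–(2.010,3.000)
cell (2,4): code 1000 → (3.000,4.464)–(2.429,4.000)
cell (3,0): code 0010 → (3.000,0.663)–(3.479,1.000)
cell (3,1): code 0111 → (3.479,1.000)–(4.000,1.918)
cell (3,4): code 1001 → (4.000,4.397)–(3.000,4.464)
cell (4,1): code 0010 → (4.000,1.918)–(4.083,2.000)
cell (4,2): code 0011 → (4.083,2.000)–(4.603,3.000)
cell (4,3): code 0011 → (4.603,3.000)–(4.427,4.000)
cell (4,4): code 0001 → (4.427,4.000)–(4.000,4.397)
total: 14 segments, chained into 1 closed loop(s), length Σ = 10.684475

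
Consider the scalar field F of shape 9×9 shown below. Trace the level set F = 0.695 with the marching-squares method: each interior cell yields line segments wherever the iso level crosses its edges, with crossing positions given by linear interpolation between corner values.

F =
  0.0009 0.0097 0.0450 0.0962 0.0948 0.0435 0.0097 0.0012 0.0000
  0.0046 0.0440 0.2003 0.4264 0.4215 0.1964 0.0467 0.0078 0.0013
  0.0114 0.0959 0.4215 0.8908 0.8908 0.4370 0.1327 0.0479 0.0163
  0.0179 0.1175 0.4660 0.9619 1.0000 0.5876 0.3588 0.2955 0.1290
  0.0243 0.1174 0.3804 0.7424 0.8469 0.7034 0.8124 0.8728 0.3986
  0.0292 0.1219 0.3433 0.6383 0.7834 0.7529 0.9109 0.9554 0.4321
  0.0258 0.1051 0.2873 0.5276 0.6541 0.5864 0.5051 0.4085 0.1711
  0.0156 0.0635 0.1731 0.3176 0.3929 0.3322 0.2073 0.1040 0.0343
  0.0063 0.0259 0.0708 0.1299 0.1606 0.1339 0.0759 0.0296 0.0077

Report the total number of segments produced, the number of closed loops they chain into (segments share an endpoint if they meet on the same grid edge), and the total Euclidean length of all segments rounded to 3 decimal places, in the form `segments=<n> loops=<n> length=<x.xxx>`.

cell (1,2): code 0100 → (1.578,3.000)–(2.000,2.583)
cell (1,3): code 1100 → (1.583,4.000)–(1.578,3.000)
cell (1,4): code 1000 → (2.000,4.431)–(1.583,4.000)
cell (2,2): code 0110 → (2.000,2.583)–(3.000,2.462)
cell (2,4): code 1001 → (3.000,4.740)–(2.000,4.431)
cell (3,2): code 0110 → (3.000,2.462)–(4.000,2.869)
cell (3,4): code 1101 → (3.927,5.000)–(3.000,4.740)
cell (3,5): code 1100 → (3.741,6.000)–(3.927,5.000)
cell (3,6): code 1100 → (3.692,7.000)–(3.741,6.000)
cell (3,7): code 1000 → (4.000,7.375)–(3.692,7.000)
cell (4,2): code 0010 → (4.000,2.869)–(4.455,3.000)
cell (4,3): code 0111 → (4.455,3.000)–(5.000,3.391)
cell (4,7): code 1001 → (5.000,7.498)–(4.000,7.375)
cell (5,3): code 0010 → (5.000,3.391)–(5.684,4.000)
cell (5,4): code 0011 → (5.684,4.000)–(5.348,5.000)
cell (5,5): code 0011 → (5.348,5.000)–(5.532,6.000)
cell (5,6): code 0011 → (5.532,6.000)–(5.476,7.000)
cell (5,7): code 0001 → (5.476,7.000)–(5.000,7.498)
total: 18 segments, chained into 1 closed loop(s), length Σ = 15.623159

segments=18 loops=1 length=15.623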